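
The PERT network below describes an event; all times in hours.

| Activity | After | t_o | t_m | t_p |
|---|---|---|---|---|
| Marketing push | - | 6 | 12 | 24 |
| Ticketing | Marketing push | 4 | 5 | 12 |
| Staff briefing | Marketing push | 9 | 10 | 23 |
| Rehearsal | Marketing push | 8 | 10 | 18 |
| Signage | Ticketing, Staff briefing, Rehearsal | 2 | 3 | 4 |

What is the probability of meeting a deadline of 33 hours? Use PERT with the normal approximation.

te_Marketing push = (6 + 4·12 + 24)/6 = 78/6 = 13; σ²_Marketing push = ((24−6)/6)² = 9.000
te_Ticketing = (4 + 4·5 + 12)/6 = 36/6 = 6; σ²_Ticketing = ((12−4)/6)² = 1.778
te_Staff briefing = (9 + 4·10 + 23)/6 = 72/6 = 12; σ²_Staff briefing = ((23−9)/6)² = 5.444
te_Rehearsal = (8 + 4·10 + 18)/6 = 66/6 = 11; σ²_Rehearsal = ((18−8)/6)² = 2.778
te_Signage = (2 + 4·3 + 4)/6 = 18/6 = 3; σ²_Signage = ((4−2)/6)² = 0.111

Forward pass:
ES_Marketing push = 0; EF_Marketing push = 13
ES_Ticketing = 13; EF_Ticketing = 13+6 = 19
ES_Staff briefing = 13; EF_Staff briefing = 13+12 = 25
ES_Rehearsal = 13; EF_Rehearsal = 13+11 = 24
ES_Signage = max(EF_Ticketing=19, EF_Staff briefing=25, EF_Rehearsal=24) = 25; EF_Signage = 25+3 = 28
Expected project duration μ = 28 hours. Critical path: Marketing push → Staff briefing → Signage.

Variance along critical path = 9.000 + 5.444 + 0.111 = 14.556; σ = √14.556 = 3.815 hours.
Z = (33 − 28) / 3.815 = 1.311
P(T ≤ 33) = Φ(1.311) ≈ 0.905

0.905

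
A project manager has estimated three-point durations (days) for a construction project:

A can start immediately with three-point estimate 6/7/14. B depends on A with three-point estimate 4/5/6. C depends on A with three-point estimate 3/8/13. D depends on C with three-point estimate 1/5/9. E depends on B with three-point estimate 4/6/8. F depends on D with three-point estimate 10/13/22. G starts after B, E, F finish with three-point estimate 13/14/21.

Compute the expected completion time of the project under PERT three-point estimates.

te_A = (6 + 4·7 + 14)/6 = 48/6 = 8
te_B = (4 + 4·5 + 6)/6 = 30/6 = 5
te_C = (3 + 4·8 + 13)/6 = 48/6 = 8
te_D = (1 + 4·5 + 9)/6 = 30/6 = 5
te_E = (4 + 4·6 + 8)/6 = 36/6 = 6
te_F = (10 + 4·13 + 22)/6 = 84/6 = 14
te_G = (13 + 4·14 + 21)/6 = 90/6 = 15

Forward pass:
ES_A = 0; EF_A = 8
ES_B = 8; EF_B = 8+5 = 13
ES_C = 8; EF_C = 8+8 = 16
ES_D = 16; EF_D = 16+5 = 21
ES_E = 13; EF_E = 13+6 = 19
ES_F = 21; EF_F = 21+14 = 35
ES_G = max(EF_B=13, EF_E=19, EF_F=35) = 35; EF_G = 35+15 = 50
Expected project duration μ = 50 days. Critical path: A → C → D → F → G.

50 days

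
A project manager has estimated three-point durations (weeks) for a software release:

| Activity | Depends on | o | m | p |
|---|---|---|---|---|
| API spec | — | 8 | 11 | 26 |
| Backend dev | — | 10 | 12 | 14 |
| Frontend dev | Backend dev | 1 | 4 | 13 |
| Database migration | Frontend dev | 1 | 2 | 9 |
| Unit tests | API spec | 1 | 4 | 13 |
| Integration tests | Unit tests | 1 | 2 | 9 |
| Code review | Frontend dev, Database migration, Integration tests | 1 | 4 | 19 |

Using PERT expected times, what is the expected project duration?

27 weeks

te_API spec = (8 + 4·11 + 26)/6 = 78/6 = 13
te_Backend dev = (10 + 4·12 + 14)/6 = 72/6 = 12
te_Frontend dev = (1 + 4·4 + 13)/6 = 30/6 = 5
te_Database migration = (1 + 4·2 + 9)/6 = 18/6 = 3
te_Unit tests = (1 + 4·4 + 13)/6 = 30/6 = 5
te_Integration tests = (1 + 4·2 + 9)/6 = 18/6 = 3
te_Code review = (1 + 4·4 + 19)/6 = 36/6 = 6

Forward pass:
ES_API spec = 0; EF_API spec = 13
ES_Backend dev = 0; EF_Backend dev = 12
ES_Frontend dev = 12; EF_Frontend dev = 12+5 = 17
ES_Database migration = 17; EF_Database migration = 17+3 = 20
ES_Unit tests = 13; EF_Unit tests = 13+5 = 18
ES_Integration tests = 18; EF_Integration tests = 18+3 = 21
ES_Code review = max(EF_Frontend dev=17, EF_Database migration=20, EF_Integration tests=21) = 21; EF_Code review = 21+6 = 27
Expected project duration μ = 27 weeks. Critical path: API spec → Unit tests → Integration tests → Code review.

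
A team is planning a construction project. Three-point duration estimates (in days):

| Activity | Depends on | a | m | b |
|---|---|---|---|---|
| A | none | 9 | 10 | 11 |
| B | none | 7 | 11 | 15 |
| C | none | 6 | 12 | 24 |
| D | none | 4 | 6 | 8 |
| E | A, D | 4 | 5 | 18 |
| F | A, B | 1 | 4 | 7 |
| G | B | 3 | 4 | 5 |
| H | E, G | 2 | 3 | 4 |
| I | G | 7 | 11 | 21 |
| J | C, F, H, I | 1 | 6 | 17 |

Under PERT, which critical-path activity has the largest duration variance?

J

te_A = (9 + 4·10 + 11)/6 = 60/6 = 10; σ²_A = ((11−9)/6)² = 0.111
te_B = (7 + 4·11 + 15)/6 = 66/6 = 11; σ²_B = ((15−7)/6)² = 1.778
te_C = (6 + 4·12 + 24)/6 = 78/6 = 13; σ²_C = ((24−6)/6)² = 9.000
te_D = (4 + 4·6 + 8)/6 = 36/6 = 6; σ²_D = ((8−4)/6)² = 0.444
te_E = (4 + 4·5 + 18)/6 = 42/6 = 7; σ²_E = ((18−4)/6)² = 5.444
te_F = (1 + 4·4 + 7)/6 = 24/6 = 4; σ²_F = ((7−1)/6)² = 1.000
te_G = (3 + 4·4 + 5)/6 = 24/6 = 4; σ²_G = ((5−3)/6)² = 0.111
te_H = (2 + 4·3 + 4)/6 = 18/6 = 3; σ²_H = ((4−2)/6)² = 0.111
te_I = (7 + 4·11 + 21)/6 = 72/6 = 12; σ²_I = ((21−7)/6)² = 5.444
te_J = (1 + 4·6 + 17)/6 = 42/6 = 7; σ²_J = ((17−1)/6)² = 7.111

Forward pass:
ES_A = 0; EF_A = 10
ES_B = 0; EF_B = 11
ES_C = 0; EF_C = 13
ES_D = 0; EF_D = 6
ES_E = max(EF_A=10, EF_D=6) = 10; EF_E = 10+7 = 17
ES_F = max(EF_A=10, EF_B=11) = 11; EF_F = 11+4 = 15
ES_G = 11; EF_G = 11+4 = 15
ES_H = max(EF_E=17, EF_G=15) = 17; EF_H = 17+3 = 20
ES_I = 15; EF_I = 15+12 = 27
ES_J = max(EF_C=13, EF_F=15, EF_H=20, EF_I=27) = 27; EF_J = 27+7 = 34
Expected project duration μ = 34 days. Critical path: B → G → I → J.

Variances on critical path: σ²_B=1.778, σ²_G=0.111, σ²_I=5.444, σ²_J=7.111.
Largest is σ²_J = 7.111.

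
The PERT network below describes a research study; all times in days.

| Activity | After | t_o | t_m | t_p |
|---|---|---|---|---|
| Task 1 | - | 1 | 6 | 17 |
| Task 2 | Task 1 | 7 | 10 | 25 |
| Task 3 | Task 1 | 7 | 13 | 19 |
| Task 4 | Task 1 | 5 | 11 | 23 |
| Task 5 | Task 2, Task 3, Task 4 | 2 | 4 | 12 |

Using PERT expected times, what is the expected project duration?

te_Task 1 = (1 + 4·6 + 17)/6 = 42/6 = 7
te_Task 2 = (7 + 4·10 + 25)/6 = 72/6 = 12
te_Task 3 = (7 + 4·13 + 19)/6 = 78/6 = 13
te_Task 4 = (5 + 4·11 + 23)/6 = 72/6 = 12
te_Task 5 = (2 + 4·4 + 12)/6 = 30/6 = 5

Forward pass:
ES_Task 1 = 0; EF_Task 1 = 7
ES_Task 2 = 7; EF_Task 2 = 7+12 = 19
ES_Task 3 = 7; EF_Task 3 = 7+13 = 20
ES_Task 4 = 7; EF_Task 4 = 7+12 = 19
ES_Task 5 = max(EF_Task 2=19, EF_Task 3=20, EF_Task 4=19) = 20; EF_Task 5 = 20+5 = 25
Expected project duration μ = 25 days. Critical path: Task 1 → Task 3 → Task 5.

25 days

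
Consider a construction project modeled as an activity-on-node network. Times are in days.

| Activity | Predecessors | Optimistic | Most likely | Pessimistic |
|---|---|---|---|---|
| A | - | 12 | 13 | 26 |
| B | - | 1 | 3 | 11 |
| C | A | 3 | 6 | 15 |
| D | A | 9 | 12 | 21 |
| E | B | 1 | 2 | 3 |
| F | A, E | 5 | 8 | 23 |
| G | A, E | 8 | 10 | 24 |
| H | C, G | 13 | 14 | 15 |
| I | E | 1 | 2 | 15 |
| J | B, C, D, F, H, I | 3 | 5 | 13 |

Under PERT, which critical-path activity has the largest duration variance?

G

te_A = (12 + 4·13 + 26)/6 = 90/6 = 15; σ²_A = ((26−12)/6)² = 5.444
te_B = (1 + 4·3 + 11)/6 = 24/6 = 4; σ²_B = ((11−1)/6)² = 2.778
te_C = (3 + 4·6 + 15)/6 = 42/6 = 7; σ²_C = ((15−3)/6)² = 4.000
te_D = (9 + 4·12 + 21)/6 = 78/6 = 13; σ²_D = ((21−9)/6)² = 4.000
te_E = (1 + 4·2 + 3)/6 = 12/6 = 2; σ²_E = ((3−1)/6)² = 0.111
te_F = (5 + 4·8 + 23)/6 = 60/6 = 10; σ²_F = ((23−5)/6)² = 9.000
te_G = (8 + 4·10 + 24)/6 = 72/6 = 12; σ²_G = ((24−8)/6)² = 7.111
te_H = (13 + 4·14 + 15)/6 = 84/6 = 14; σ²_H = ((15−13)/6)² = 0.111
te_I = (1 + 4·2 + 15)/6 = 24/6 = 4; σ²_I = ((15−1)/6)² = 5.444
te_J = (3 + 4·5 + 13)/6 = 36/6 = 6; σ²_J = ((13−3)/6)² = 2.778

Forward pass:
ES_A = 0; EF_A = 15
ES_B = 0; EF_B = 4
ES_C = 15; EF_C = 15+7 = 22
ES_D = 15; EF_D = 15+13 = 28
ES_E = 4; EF_E = 4+2 = 6
ES_F = max(EF_A=15, EF_E=6) = 15; EF_F = 15+10 = 25
ES_G = max(EF_A=15, EF_E=6) = 15; EF_G = 15+12 = 27
ES_H = max(EF_C=22, EF_G=27) = 27; EF_H = 27+14 = 41
ES_I = 6; EF_I = 6+4 = 10
ES_J = max(EF_B=4, EF_C=22, EF_D=28, EF_F=25, EF_H=41, EF_I=10) = 41; EF_J = 41+6 = 47
Expected project duration μ = 47 days. Critical path: A → G → H → J.

Variances on critical path: σ²_A=5.444, σ²_G=7.111, σ²_H=0.111, σ²_J=2.778.
Largest is σ²_G = 7.111.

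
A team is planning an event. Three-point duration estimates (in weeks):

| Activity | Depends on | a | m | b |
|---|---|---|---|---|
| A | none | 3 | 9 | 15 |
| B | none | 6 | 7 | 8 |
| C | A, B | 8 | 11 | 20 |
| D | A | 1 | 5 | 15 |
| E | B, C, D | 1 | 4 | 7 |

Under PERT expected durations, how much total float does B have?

te_A = (3 + 4·9 + 15)/6 = 54/6 = 9
te_B = (6 + 4·7 + 8)/6 = 42/6 = 7
te_C = (8 + 4·11 + 20)/6 = 72/6 = 12
te_D = (1 + 4·5 + 15)/6 = 36/6 = 6
te_E = (1 + 4·4 + 7)/6 = 24/6 = 4

Forward pass:
ES_A = 0; EF_A = 9
ES_B = 0; EF_B = 7
ES_C = max(EF_A=9, EF_B=7) = 9; EF_C = 9+12 = 21
ES_D = 9; EF_D = 9+6 = 15
ES_E = max(EF_B=7, EF_C=21, EF_D=15) = 21; EF_E = 21+4 = 25
Expected project duration μ = 25 weeks. Critical path: A → C → E.

Backward pass:
LF_E = 25; LS_E = 25−4 = 21
LF_D = LS_E = 21; LS_D = 21−6 = 15
LF_C = LS_E = 21; LS_C = 21−12 = 9
LF_B = min(LS_C=9, LS_E=21) = 9; LS_B = 9−7 = 2
LF_A = min(LS_C=9, LS_D=15) = 9; LS_A = 9−9 = 0
Slack_B = LS_B − ES_B = 2 − 0 = 2

2 weeks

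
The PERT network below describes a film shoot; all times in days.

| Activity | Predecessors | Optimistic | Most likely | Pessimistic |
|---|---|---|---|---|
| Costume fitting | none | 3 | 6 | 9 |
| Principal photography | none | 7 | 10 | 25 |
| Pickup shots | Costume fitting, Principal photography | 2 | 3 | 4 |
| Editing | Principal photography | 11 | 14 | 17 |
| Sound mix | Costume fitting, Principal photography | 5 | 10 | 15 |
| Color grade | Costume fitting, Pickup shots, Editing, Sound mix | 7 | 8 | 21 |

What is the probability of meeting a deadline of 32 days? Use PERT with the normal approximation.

0.154

te_Costume fitting = (3 + 4·6 + 9)/6 = 36/6 = 6; σ²_Costume fitting = ((9−3)/6)² = 1.000
te_Principal photography = (7 + 4·10 + 25)/6 = 72/6 = 12; σ²_Principal photography = ((25−7)/6)² = 9.000
te_Pickup shots = (2 + 4·3 + 4)/6 = 18/6 = 3; σ²_Pickup shots = ((4−2)/6)² = 0.111
te_Editing = (11 + 4·14 + 17)/6 = 84/6 = 14; σ²_Editing = ((17−11)/6)² = 1.000
te_Sound mix = (5 + 4·10 + 15)/6 = 60/6 = 10; σ²_Sound mix = ((15−5)/6)² = 2.778
te_Color grade = (7 + 4·8 + 21)/6 = 60/6 = 10; σ²_Color grade = ((21−7)/6)² = 5.444

Forward pass:
ES_Costume fitting = 0; EF_Costume fitting = 6
ES_Principal photography = 0; EF_Principal photography = 12
ES_Pickup shots = max(EF_Costume fitting=6, EF_Principal photography=12) = 12; EF_Pickup shots = 12+3 = 15
ES_Editing = 12; EF_Editing = 12+14 = 26
ES_Sound mix = max(EF_Costume fitting=6, EF_Principal photography=12) = 12; EF_Sound mix = 12+10 = 22
ES_Color grade = max(EF_Costume fitting=6, EF_Pickup shots=15, EF_Editing=26, EF_Sound mix=22) = 26; EF_Color grade = 26+10 = 36
Expected project duration μ = 36 days. Critical path: Principal photography → Editing → Color grade.

Variance along critical path = 9.000 + 1.000 + 5.444 = 15.444; σ = √15.444 = 3.930 days.
Z = (32 − 36) / 3.930 = -1.018
P(T ≤ 32) = Φ(-1.018) ≈ 0.154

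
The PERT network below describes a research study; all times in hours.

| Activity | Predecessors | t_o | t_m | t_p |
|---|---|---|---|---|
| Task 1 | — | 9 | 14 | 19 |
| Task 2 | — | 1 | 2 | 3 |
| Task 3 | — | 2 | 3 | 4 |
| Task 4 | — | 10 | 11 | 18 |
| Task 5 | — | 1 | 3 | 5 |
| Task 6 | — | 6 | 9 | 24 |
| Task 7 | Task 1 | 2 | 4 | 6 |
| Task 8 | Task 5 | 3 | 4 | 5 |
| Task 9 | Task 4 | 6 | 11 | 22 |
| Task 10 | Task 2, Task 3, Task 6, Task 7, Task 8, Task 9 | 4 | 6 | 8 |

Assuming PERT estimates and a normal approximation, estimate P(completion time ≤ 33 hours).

0.837

te_Task 1 = (9 + 4·14 + 19)/6 = 84/6 = 14; σ²_Task 1 = ((19−9)/6)² = 2.778
te_Task 2 = (1 + 4·2 + 3)/6 = 12/6 = 2; σ²_Task 2 = ((3−1)/6)² = 0.111
te_Task 3 = (2 + 4·3 + 4)/6 = 18/6 = 3; σ²_Task 3 = ((4−2)/6)² = 0.111
te_Task 4 = (10 + 4·11 + 18)/6 = 72/6 = 12; σ²_Task 4 = ((18−10)/6)² = 1.778
te_Task 5 = (1 + 4·3 + 5)/6 = 18/6 = 3; σ²_Task 5 = ((5−1)/6)² = 0.444
te_Task 6 = (6 + 4·9 + 24)/6 = 66/6 = 11; σ²_Task 6 = ((24−6)/6)² = 9.000
te_Task 7 = (2 + 4·4 + 6)/6 = 24/6 = 4; σ²_Task 7 = ((6−2)/6)² = 0.444
te_Task 8 = (3 + 4·4 + 5)/6 = 24/6 = 4; σ²_Task 8 = ((5−3)/6)² = 0.111
te_Task 9 = (6 + 4·11 + 22)/6 = 72/6 = 12; σ²_Task 9 = ((22−6)/6)² = 7.111
te_Task 10 = (4 + 4·6 + 8)/6 = 36/6 = 6; σ²_Task 10 = ((8−4)/6)² = 0.444

Forward pass:
ES_Task 1 = 0; EF_Task 1 = 14
ES_Task 2 = 0; EF_Task 2 = 2
ES_Task 3 = 0; EF_Task 3 = 3
ES_Task 4 = 0; EF_Task 4 = 12
ES_Task 5 = 0; EF_Task 5 = 3
ES_Task 6 = 0; EF_Task 6 = 11
ES_Task 7 = 14; EF_Task 7 = 14+4 = 18
ES_Task 8 = 3; EF_Task 8 = 3+4 = 7
ES_Task 9 = 12; EF_Task 9 = 12+12 = 24
ES_Task 10 = max(EF_Task 2=2, EF_Task 3=3, EF_Task 6=11, EF_Task 7=18, EF_Task 8=7, EF_Task 9=24) = 24; EF_Task 10 = 24+6 = 30
Expected project duration μ = 30 hours. Critical path: Task 4 → Task 9 → Task 10.

Variance along critical path = 1.778 + 7.111 + 0.444 = 9.333; σ = √9.333 = 3.055 hours.
Z = (33 − 30) / 3.055 = 0.982
P(T ≤ 33) = Φ(0.982) ≈ 0.837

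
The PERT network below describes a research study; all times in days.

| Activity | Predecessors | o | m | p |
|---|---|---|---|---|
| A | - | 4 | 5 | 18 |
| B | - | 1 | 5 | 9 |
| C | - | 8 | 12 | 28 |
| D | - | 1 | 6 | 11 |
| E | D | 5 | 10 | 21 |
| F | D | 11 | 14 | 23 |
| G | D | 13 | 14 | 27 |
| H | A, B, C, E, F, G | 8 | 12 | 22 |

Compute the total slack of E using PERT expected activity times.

te_A = (4 + 4·5 + 18)/6 = 42/6 = 7
te_B = (1 + 4·5 + 9)/6 = 30/6 = 5
te_C = (8 + 4·12 + 28)/6 = 84/6 = 14
te_D = (1 + 4·6 + 11)/6 = 36/6 = 6
te_E = (5 + 4·10 + 21)/6 = 66/6 = 11
te_F = (11 + 4·14 + 23)/6 = 90/6 = 15
te_G = (13 + 4·14 + 27)/6 = 96/6 = 16
te_H = (8 + 4·12 + 22)/6 = 78/6 = 13

Forward pass:
ES_A = 0; EF_A = 7
ES_B = 0; EF_B = 5
ES_C = 0; EF_C = 14
ES_D = 0; EF_D = 6
ES_E = 6; EF_E = 6+11 = 17
ES_F = 6; EF_F = 6+15 = 21
ES_G = 6; EF_G = 6+16 = 22
ES_H = max(EF_A=7, EF_B=5, EF_C=14, EF_E=17, EF_F=21, EF_G=22) = 22; EF_H = 22+13 = 35
Expected project duration μ = 35 days. Critical path: D → G → H.

Backward pass:
LF_H = 35; LS_H = 35−13 = 22
LF_G = LS_H = 22; LS_G = 22−16 = 6
LF_F = LS_H = 22; LS_F = 22−15 = 7
LF_E = LS_H = 22; LS_E = 22−11 = 11
LF_D = min(LS_E=11, LS_F=7, LS_G=6) = 6; LS_D = 6−6 = 0
LF_C = LS_H = 22; LS_C = 22−14 = 8
LF_B = LS_H = 22; LS_B = 22−5 = 17
LF_A = LS_H = 22; LS_A = 22−7 = 15
Slack_E = LS_E − ES_E = 11 − 6 = 5

5 days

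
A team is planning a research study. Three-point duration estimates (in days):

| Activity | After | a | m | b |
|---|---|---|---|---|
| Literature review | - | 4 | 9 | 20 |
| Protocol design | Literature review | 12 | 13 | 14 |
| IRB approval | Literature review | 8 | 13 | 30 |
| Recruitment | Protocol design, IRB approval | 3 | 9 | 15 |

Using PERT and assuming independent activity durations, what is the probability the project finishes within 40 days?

te_Literature review = (4 + 4·9 + 20)/6 = 60/6 = 10; σ²_Literature review = ((20−4)/6)² = 7.111
te_Protocol design = (12 + 4·13 + 14)/6 = 78/6 = 13; σ²_Protocol design = ((14−12)/6)² = 0.111
te_IRB approval = (8 + 4·13 + 30)/6 = 90/6 = 15; σ²_IRB approval = ((30−8)/6)² = 13.444
te_Recruitment = (3 + 4·9 + 15)/6 = 54/6 = 9; σ²_Recruitment = ((15−3)/6)² = 4.000

Forward pass:
ES_Literature review = 0; EF_Literature review = 10
ES_Protocol design = 10; EF_Protocol design = 10+13 = 23
ES_IRB approval = 10; EF_IRB approval = 10+15 = 25
ES_Recruitment = max(EF_Protocol design=23, EF_IRB approval=25) = 25; EF_Recruitment = 25+9 = 34
Expected project duration μ = 34 days. Critical path: Literature review → IRB approval → Recruitment.

Variance along critical path = 7.111 + 13.444 + 4.000 = 24.556; σ = √24.556 = 4.955 days.
Z = (40 − 34) / 4.955 = 1.211
P(T ≤ 40) = Φ(1.211) ≈ 0.887

0.887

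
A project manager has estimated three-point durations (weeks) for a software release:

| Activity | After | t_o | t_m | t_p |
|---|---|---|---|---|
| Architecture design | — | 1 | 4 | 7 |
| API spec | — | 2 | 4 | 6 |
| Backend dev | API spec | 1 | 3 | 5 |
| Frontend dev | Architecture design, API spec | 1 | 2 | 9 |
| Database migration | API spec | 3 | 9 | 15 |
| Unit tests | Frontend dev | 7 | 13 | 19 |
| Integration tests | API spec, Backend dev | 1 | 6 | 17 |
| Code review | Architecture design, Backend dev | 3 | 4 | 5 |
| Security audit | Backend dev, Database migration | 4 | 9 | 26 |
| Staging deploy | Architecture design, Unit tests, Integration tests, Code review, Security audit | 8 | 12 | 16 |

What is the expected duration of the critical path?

36 weeks

te_Architecture design = (1 + 4·4 + 7)/6 = 24/6 = 4
te_API spec = (2 + 4·4 + 6)/6 = 24/6 = 4
te_Backend dev = (1 + 4·3 + 5)/6 = 18/6 = 3
te_Frontend dev = (1 + 4·2 + 9)/6 = 18/6 = 3
te_Database migration = (3 + 4·9 + 15)/6 = 54/6 = 9
te_Unit tests = (7 + 4·13 + 19)/6 = 78/6 = 13
te_Integration tests = (1 + 4·6 + 17)/6 = 42/6 = 7
te_Code review = (3 + 4·4 + 5)/6 = 24/6 = 4
te_Security audit = (4 + 4·9 + 26)/6 = 66/6 = 11
te_Staging deploy = (8 + 4·12 + 16)/6 = 72/6 = 12

Forward pass:
ES_Architecture design = 0; EF_Architecture design = 4
ES_API spec = 0; EF_API spec = 4
ES_Backend dev = 4; EF_Backend dev = 4+3 = 7
ES_Frontend dev = max(EF_Architecture design=4, EF_API spec=4) = 4; EF_Frontend dev = 4+3 = 7
ES_Database migration = 4; EF_Database migration = 4+9 = 13
ES_Unit tests = 7; EF_Unit tests = 7+13 = 20
ES_Integration tests = max(EF_API spec=4, EF_Backend dev=7) = 7; EF_Integration tests = 7+7 = 14
ES_Code review = max(EF_Architecture design=4, EF_Backend dev=7) = 7; EF_Code review = 7+4 = 11
ES_Security audit = max(EF_Backend dev=7, EF_Database migration=13) = 13; EF_Security audit = 13+11 = 24
ES_Staging deploy = max(EF_Architecture design=4, EF_Unit tests=20, EF_Integration tests=14, EF_Code review=11, EF_Security audit=24) = 24; EF_Staging deploy = 24+12 = 36
Expected project duration μ = 36 weeks. Critical path: API spec → Database migration → Security audit → Staging deploy.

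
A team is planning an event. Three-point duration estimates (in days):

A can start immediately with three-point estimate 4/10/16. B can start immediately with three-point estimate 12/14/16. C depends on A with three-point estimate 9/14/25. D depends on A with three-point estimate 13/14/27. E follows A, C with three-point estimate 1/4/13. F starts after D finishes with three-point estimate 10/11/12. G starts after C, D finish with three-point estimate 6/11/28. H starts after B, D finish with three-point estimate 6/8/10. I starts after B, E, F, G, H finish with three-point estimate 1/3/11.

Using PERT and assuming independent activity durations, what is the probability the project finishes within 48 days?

te_A = (4 + 4·10 + 16)/6 = 60/6 = 10; σ²_A = ((16−4)/6)² = 4.000
te_B = (12 + 4·14 + 16)/6 = 84/6 = 14; σ²_B = ((16−12)/6)² = 0.444
te_C = (9 + 4·14 + 25)/6 = 90/6 = 15; σ²_C = ((25−9)/6)² = 7.111
te_D = (13 + 4·14 + 27)/6 = 96/6 = 16; σ²_D = ((27−13)/6)² = 5.444
te_E = (1 + 4·4 + 13)/6 = 30/6 = 5; σ²_E = ((13−1)/6)² = 4.000
te_F = (10 + 4·11 + 12)/6 = 66/6 = 11; σ²_F = ((12−10)/6)² = 0.111
te_G = (6 + 4·11 + 28)/6 = 78/6 = 13; σ²_G = ((28−6)/6)² = 13.444
te_H = (6 + 4·8 + 10)/6 = 48/6 = 8; σ²_H = ((10−6)/6)² = 0.444
te_I = (1 + 4·3 + 11)/6 = 24/6 = 4; σ²_I = ((11−1)/6)² = 2.778

Forward pass:
ES_A = 0; EF_A = 10
ES_B = 0; EF_B = 14
ES_C = 10; EF_C = 10+15 = 25
ES_D = 10; EF_D = 10+16 = 26
ES_E = max(EF_A=10, EF_C=25) = 25; EF_E = 25+5 = 30
ES_F = 26; EF_F = 26+11 = 37
ES_G = max(EF_C=25, EF_D=26) = 26; EF_G = 26+13 = 39
ES_H = max(EF_B=14, EF_D=26) = 26; EF_H = 26+8 = 34
ES_I = max(EF_B=14, EF_E=30, EF_F=37, EF_G=39, EF_H=34) = 39; EF_I = 39+4 = 43
Expected project duration μ = 43 days. Critical path: A → D → G → I.

Variance along critical path = 4.000 + 5.444 + 13.444 + 2.778 = 25.667; σ = √25.667 = 5.066 days.
Z = (48 − 43) / 5.066 = 0.987
P(T ≤ 48) = Φ(0.987) ≈ 0.838

0.838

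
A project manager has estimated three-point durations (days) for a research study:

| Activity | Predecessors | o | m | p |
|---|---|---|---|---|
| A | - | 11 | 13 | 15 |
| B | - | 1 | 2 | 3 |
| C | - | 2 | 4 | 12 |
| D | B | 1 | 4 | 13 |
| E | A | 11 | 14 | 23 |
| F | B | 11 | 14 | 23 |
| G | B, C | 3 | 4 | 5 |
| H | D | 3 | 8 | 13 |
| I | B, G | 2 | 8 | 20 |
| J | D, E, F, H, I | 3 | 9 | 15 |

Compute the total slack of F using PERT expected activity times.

11 days

te_A = (11 + 4·13 + 15)/6 = 78/6 = 13
te_B = (1 + 4·2 + 3)/6 = 12/6 = 2
te_C = (2 + 4·4 + 12)/6 = 30/6 = 5
te_D = (1 + 4·4 + 13)/6 = 30/6 = 5
te_E = (11 + 4·14 + 23)/6 = 90/6 = 15
te_F = (11 + 4·14 + 23)/6 = 90/6 = 15
te_G = (3 + 4·4 + 5)/6 = 24/6 = 4
te_H = (3 + 4·8 + 13)/6 = 48/6 = 8
te_I = (2 + 4·8 + 20)/6 = 54/6 = 9
te_J = (3 + 4·9 + 15)/6 = 54/6 = 9

Forward pass:
ES_A = 0; EF_A = 13
ES_B = 0; EF_B = 2
ES_C = 0; EF_C = 5
ES_D = 2; EF_D = 2+5 = 7
ES_E = 13; EF_E = 13+15 = 28
ES_F = 2; EF_F = 2+15 = 17
ES_G = max(EF_B=2, EF_C=5) = 5; EF_G = 5+4 = 9
ES_H = 7; EF_H = 7+8 = 15
ES_I = max(EF_B=2, EF_G=9) = 9; EF_I = 9+9 = 18
ES_J = max(EF_D=7, EF_E=28, EF_F=17, EF_H=15, EF_I=18) = 28; EF_J = 28+9 = 37
Expected project duration μ = 37 days. Critical path: A → E → J.

Backward pass:
LF_J = 37; LS_J = 37−9 = 28
LF_I = LS_J = 28; LS_I = 28−9 = 19
LF_H = LS_J = 28; LS_H = 28−8 = 20
LF_G = LS_I = 19; LS_G = 19−4 = 15
LF_F = LS_J = 28; LS_F = 28−15 = 13
LF_E = LS_J = 28; LS_E = 28−15 = 13
LF_D = min(LS_H=20, LS_J=28) = 20; LS_D = 20−5 = 15
LF_C = LS_G = 15; LS_C = 15−5 = 10
LF_B = min(LS_D=15, LS_F=13, LS_G=15, LS_I=19) = 13; LS_B = 13−2 = 11
LF_A = LS_E = 13; LS_A = 13−13 = 0
Slack_F = LS_F − ES_F = 13 − 2 = 11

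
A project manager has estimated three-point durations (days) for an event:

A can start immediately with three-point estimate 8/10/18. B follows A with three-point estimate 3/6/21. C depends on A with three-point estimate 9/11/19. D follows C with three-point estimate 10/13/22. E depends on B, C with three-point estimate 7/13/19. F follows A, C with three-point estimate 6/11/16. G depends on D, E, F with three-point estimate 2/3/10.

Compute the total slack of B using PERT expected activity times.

5 days

te_A = (8 + 4·10 + 18)/6 = 66/6 = 11
te_B = (3 + 4·6 + 21)/6 = 48/6 = 8
te_C = (9 + 4·11 + 19)/6 = 72/6 = 12
te_D = (10 + 4·13 + 22)/6 = 84/6 = 14
te_E = (7 + 4·13 + 19)/6 = 78/6 = 13
te_F = (6 + 4·11 + 16)/6 = 66/6 = 11
te_G = (2 + 4·3 + 10)/6 = 24/6 = 4

Forward pass:
ES_A = 0; EF_A = 11
ES_B = 11; EF_B = 11+8 = 19
ES_C = 11; EF_C = 11+12 = 23
ES_D = 23; EF_D = 23+14 = 37
ES_E = max(EF_B=19, EF_C=23) = 23; EF_E = 23+13 = 36
ES_F = max(EF_A=11, EF_C=23) = 23; EF_F = 23+11 = 34
ES_G = max(EF_D=37, EF_E=36, EF_F=34) = 37; EF_G = 37+4 = 41
Expected project duration μ = 41 days. Critical path: A → C → D → G.

Backward pass:
LF_G = 41; LS_G = 41−4 = 37
LF_F = LS_G = 37; LS_F = 37−11 = 26
LF_E = LS_G = 37; LS_E = 37−13 = 24
LF_D = LS_G = 37; LS_D = 37−14 = 23
LF_C = min(LS_D=23, LS_E=24, LS_F=26) = 23; LS_C = 23−12 = 11
LF_B = LS_E = 24; LS_B = 24−8 = 16
LF_A = min(LS_B=16, LS_C=11, LS_F=26) = 11; LS_A = 11−11 = 0
Slack_B = LS_B − ES_B = 16 − 11 = 5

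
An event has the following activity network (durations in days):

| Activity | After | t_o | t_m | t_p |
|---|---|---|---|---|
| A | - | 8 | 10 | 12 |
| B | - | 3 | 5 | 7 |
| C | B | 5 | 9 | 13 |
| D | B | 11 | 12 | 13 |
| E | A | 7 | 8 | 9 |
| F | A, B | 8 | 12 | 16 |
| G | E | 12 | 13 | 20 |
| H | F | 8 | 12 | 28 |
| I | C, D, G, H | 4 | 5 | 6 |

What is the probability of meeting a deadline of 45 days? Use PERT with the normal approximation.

0.862

te_A = (8 + 4·10 + 12)/6 = 60/6 = 10; σ²_A = ((12−8)/6)² = 0.444
te_B = (3 + 4·5 + 7)/6 = 30/6 = 5; σ²_B = ((7−3)/6)² = 0.444
te_C = (5 + 4·9 + 13)/6 = 54/6 = 9; σ²_C = ((13−5)/6)² = 1.778
te_D = (11 + 4·12 + 13)/6 = 72/6 = 12; σ²_D = ((13−11)/6)² = 0.111
te_E = (7 + 4·8 + 9)/6 = 48/6 = 8; σ²_E = ((9−7)/6)² = 0.111
te_F = (8 + 4·12 + 16)/6 = 72/6 = 12; σ²_F = ((16−8)/6)² = 1.778
te_G = (12 + 4·13 + 20)/6 = 84/6 = 14; σ²_G = ((20−12)/6)² = 1.778
te_H = (8 + 4·12 + 28)/6 = 84/6 = 14; σ²_H = ((28−8)/6)² = 11.111
te_I = (4 + 4·5 + 6)/6 = 30/6 = 5; σ²_I = ((6−4)/6)² = 0.111

Forward pass:
ES_A = 0; EF_A = 10
ES_B = 0; EF_B = 5
ES_C = 5; EF_C = 5+9 = 14
ES_D = 5; EF_D = 5+12 = 17
ES_E = 10; EF_E = 10+8 = 18
ES_F = max(EF_A=10, EF_B=5) = 10; EF_F = 10+12 = 22
ES_G = 18; EF_G = 18+14 = 32
ES_H = 22; EF_H = 22+14 = 36
ES_I = max(EF_C=14, EF_D=17, EF_G=32, EF_H=36) = 36; EF_I = 36+5 = 41
Expected project duration μ = 41 days. Critical path: A → F → H → I.

Variance along critical path = 0.444 + 1.778 + 11.111 + 0.111 = 13.444; σ = √13.444 = 3.667 days.
Z = (45 − 41) / 3.667 = 1.091
P(T ≤ 45) = Φ(1.091) ≈ 0.862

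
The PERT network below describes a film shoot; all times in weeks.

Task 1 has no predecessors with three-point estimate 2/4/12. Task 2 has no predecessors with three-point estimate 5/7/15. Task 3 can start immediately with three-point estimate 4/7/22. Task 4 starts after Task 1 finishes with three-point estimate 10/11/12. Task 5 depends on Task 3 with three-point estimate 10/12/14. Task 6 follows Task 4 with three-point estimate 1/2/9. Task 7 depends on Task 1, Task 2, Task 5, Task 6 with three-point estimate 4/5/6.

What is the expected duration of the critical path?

26 weeks

te_Task 1 = (2 + 4·4 + 12)/6 = 30/6 = 5
te_Task 2 = (5 + 4·7 + 15)/6 = 48/6 = 8
te_Task 3 = (4 + 4·7 + 22)/6 = 54/6 = 9
te_Task 4 = (10 + 4·11 + 12)/6 = 66/6 = 11
te_Task 5 = (10 + 4·12 + 14)/6 = 72/6 = 12
te_Task 6 = (1 + 4·2 + 9)/6 = 18/6 = 3
te_Task 7 = (4 + 4·5 + 6)/6 = 30/6 = 5

Forward pass:
ES_Task 1 = 0; EF_Task 1 = 5
ES_Task 2 = 0; EF_Task 2 = 8
ES_Task 3 = 0; EF_Task 3 = 9
ES_Task 4 = 5; EF_Task 4 = 5+11 = 16
ES_Task 5 = 9; EF_Task 5 = 9+12 = 21
ES_Task 6 = 16; EF_Task 6 = 16+3 = 19
ES_Task 7 = max(EF_Task 1=5, EF_Task 2=8, EF_Task 5=21, EF_Task 6=19) = 21; EF_Task 7 = 21+5 = 26
Expected project duration μ = 26 weeks. Critical path: Task 3 → Task 5 → Task 7.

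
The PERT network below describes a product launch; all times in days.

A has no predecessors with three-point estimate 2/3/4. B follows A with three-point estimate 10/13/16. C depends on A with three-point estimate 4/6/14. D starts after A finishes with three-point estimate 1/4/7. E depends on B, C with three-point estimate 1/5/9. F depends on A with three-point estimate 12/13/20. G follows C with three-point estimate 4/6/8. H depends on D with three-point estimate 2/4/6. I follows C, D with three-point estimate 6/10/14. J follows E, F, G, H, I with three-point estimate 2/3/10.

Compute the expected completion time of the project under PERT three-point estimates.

25 days

te_A = (2 + 4·3 + 4)/6 = 18/6 = 3
te_B = (10 + 4·13 + 16)/6 = 78/6 = 13
te_C = (4 + 4·6 + 14)/6 = 42/6 = 7
te_D = (1 + 4·4 + 7)/6 = 24/6 = 4
te_E = (1 + 4·5 + 9)/6 = 30/6 = 5
te_F = (12 + 4·13 + 20)/6 = 84/6 = 14
te_G = (4 + 4·6 + 8)/6 = 36/6 = 6
te_H = (2 + 4·4 + 6)/6 = 24/6 = 4
te_I = (6 + 4·10 + 14)/6 = 60/6 = 10
te_J = (2 + 4·3 + 10)/6 = 24/6 = 4

Forward pass:
ES_A = 0; EF_A = 3
ES_B = 3; EF_B = 3+13 = 16
ES_C = 3; EF_C = 3+7 = 10
ES_D = 3; EF_D = 3+4 = 7
ES_E = max(EF_B=16, EF_C=10) = 16; EF_E = 16+5 = 21
ES_F = 3; EF_F = 3+14 = 17
ES_G = 10; EF_G = 10+6 = 16
ES_H = 7; EF_H = 7+4 = 11
ES_I = max(EF_C=10, EF_D=7) = 10; EF_I = 10+10 = 20
ES_J = max(EF_E=21, EF_F=17, EF_G=16, EF_H=11, EF_I=20) = 21; EF_J = 21+4 = 25
Expected project duration μ = 25 days. Critical path: A → B → E → J.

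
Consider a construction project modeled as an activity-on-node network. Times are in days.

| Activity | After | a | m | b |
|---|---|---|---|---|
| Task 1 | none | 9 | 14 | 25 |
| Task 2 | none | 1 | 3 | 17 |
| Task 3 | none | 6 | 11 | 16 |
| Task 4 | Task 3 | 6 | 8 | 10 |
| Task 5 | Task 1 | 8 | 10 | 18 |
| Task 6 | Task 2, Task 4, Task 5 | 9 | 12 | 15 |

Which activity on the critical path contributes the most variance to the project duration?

te_Task 1 = (9 + 4·14 + 25)/6 = 90/6 = 15; σ²_Task 1 = ((25−9)/6)² = 7.111
te_Task 2 = (1 + 4·3 + 17)/6 = 30/6 = 5; σ²_Task 2 = ((17−1)/6)² = 7.111
te_Task 3 = (6 + 4·11 + 16)/6 = 66/6 = 11; σ²_Task 3 = ((16−6)/6)² = 2.778
te_Task 4 = (6 + 4·8 + 10)/6 = 48/6 = 8; σ²_Task 4 = ((10−6)/6)² = 0.444
te_Task 5 = (8 + 4·10 + 18)/6 = 66/6 = 11; σ²_Task 5 = ((18−8)/6)² = 2.778
te_Task 6 = (9 + 4·12 + 15)/6 = 72/6 = 12; σ²_Task 6 = ((15−9)/6)² = 1.000

Forward pass:
ES_Task 1 = 0; EF_Task 1 = 15
ES_Task 2 = 0; EF_Task 2 = 5
ES_Task 3 = 0; EF_Task 3 = 11
ES_Task 4 = 11; EF_Task 4 = 11+8 = 19
ES_Task 5 = 15; EF_Task 5 = 15+11 = 26
ES_Task 6 = max(EF_Task 2=5, EF_Task 4=19, EF_Task 5=26) = 26; EF_Task 6 = 26+12 = 38
Expected project duration μ = 38 days. Critical path: Task 1 → Task 5 → Task 6.

Variances on critical path: σ²_Task 1=7.111, σ²_Task 5=2.778, σ²_Task 6=1.000.
Largest is σ²_Task 1 = 7.111.

Task 1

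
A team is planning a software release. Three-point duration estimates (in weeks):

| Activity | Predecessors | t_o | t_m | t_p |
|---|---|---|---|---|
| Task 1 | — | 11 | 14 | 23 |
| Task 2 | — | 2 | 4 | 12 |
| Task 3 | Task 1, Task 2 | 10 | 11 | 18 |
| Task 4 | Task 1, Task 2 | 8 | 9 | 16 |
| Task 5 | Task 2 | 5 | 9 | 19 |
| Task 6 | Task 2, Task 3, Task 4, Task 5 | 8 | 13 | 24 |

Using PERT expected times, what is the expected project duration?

41 weeks

te_Task 1 = (11 + 4·14 + 23)/6 = 90/6 = 15
te_Task 2 = (2 + 4·4 + 12)/6 = 30/6 = 5
te_Task 3 = (10 + 4·11 + 18)/6 = 72/6 = 12
te_Task 4 = (8 + 4·9 + 16)/6 = 60/6 = 10
te_Task 5 = (5 + 4·9 + 19)/6 = 60/6 = 10
te_Task 6 = (8 + 4·13 + 24)/6 = 84/6 = 14

Forward pass:
ES_Task 1 = 0; EF_Task 1 = 15
ES_Task 2 = 0; EF_Task 2 = 5
ES_Task 3 = max(EF_Task 1=15, EF_Task 2=5) = 15; EF_Task 3 = 15+12 = 27
ES_Task 4 = max(EF_Task 1=15, EF_Task 2=5) = 15; EF_Task 4 = 15+10 = 25
ES_Task 5 = 5; EF_Task 5 = 5+10 = 15
ES_Task 6 = max(EF_Task 2=5, EF_Task 3=27, EF_Task 4=25, EF_Task 5=15) = 27; EF_Task 6 = 27+14 = 41
Expected project duration μ = 41 weeks. Critical path: Task 1 → Task 3 → Task 6.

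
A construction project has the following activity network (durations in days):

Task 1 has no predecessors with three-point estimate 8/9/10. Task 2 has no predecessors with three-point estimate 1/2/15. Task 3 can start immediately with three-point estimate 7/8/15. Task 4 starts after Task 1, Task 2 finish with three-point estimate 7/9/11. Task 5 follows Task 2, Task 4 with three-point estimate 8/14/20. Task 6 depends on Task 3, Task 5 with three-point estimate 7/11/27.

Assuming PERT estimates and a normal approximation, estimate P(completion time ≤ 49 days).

0.844

te_Task 1 = (8 + 4·9 + 10)/6 = 54/6 = 9; σ²_Task 1 = ((10−8)/6)² = 0.111
te_Task 2 = (1 + 4·2 + 15)/6 = 24/6 = 4; σ²_Task 2 = ((15−1)/6)² = 5.444
te_Task 3 = (7 + 4·8 + 15)/6 = 54/6 = 9; σ²_Task 3 = ((15−7)/6)² = 1.778
te_Task 4 = (7 + 4·9 + 11)/6 = 54/6 = 9; σ²_Task 4 = ((11−7)/6)² = 0.444
te_Task 5 = (8 + 4·14 + 20)/6 = 84/6 = 14; σ²_Task 5 = ((20−8)/6)² = 4.000
te_Task 6 = (7 + 4·11 + 27)/6 = 78/6 = 13; σ²_Task 6 = ((27−7)/6)² = 11.111

Forward pass:
ES_Task 1 = 0; EF_Task 1 = 9
ES_Task 2 = 0; EF_Task 2 = 4
ES_Task 3 = 0; EF_Task 3 = 9
ES_Task 4 = max(EF_Task 1=9, EF_Task 2=4) = 9; EF_Task 4 = 9+9 = 18
ES_Task 5 = max(EF_Task 2=4, EF_Task 4=18) = 18; EF_Task 5 = 18+14 = 32
ES_Task 6 = max(EF_Task 3=9, EF_Task 5=32) = 32; EF_Task 6 = 32+13 = 45
Expected project duration μ = 45 days. Critical path: Task 1 → Task 4 → Task 5 → Task 6.

Variance along critical path = 0.111 + 0.444 + 4.000 + 11.111 = 15.667; σ = √15.667 = 3.958 days.
Z = (49 − 45) / 3.958 = 1.011
P(T ≤ 49) = Φ(1.011) ≈ 0.844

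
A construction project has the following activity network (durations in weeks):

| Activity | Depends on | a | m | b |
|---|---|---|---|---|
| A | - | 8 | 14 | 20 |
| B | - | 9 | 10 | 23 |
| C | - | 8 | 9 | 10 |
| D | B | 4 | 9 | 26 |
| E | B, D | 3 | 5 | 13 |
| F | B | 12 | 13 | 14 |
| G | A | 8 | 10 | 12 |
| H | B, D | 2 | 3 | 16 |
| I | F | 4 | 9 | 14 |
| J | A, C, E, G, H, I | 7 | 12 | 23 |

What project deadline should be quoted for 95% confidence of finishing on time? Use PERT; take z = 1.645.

te_A = (8 + 4·14 + 20)/6 = 84/6 = 14; σ²_A = ((20−8)/6)² = 4.000
te_B = (9 + 4·10 + 23)/6 = 72/6 = 12; σ²_B = ((23−9)/6)² = 5.444
te_C = (8 + 4·9 + 10)/6 = 54/6 = 9; σ²_C = ((10−8)/6)² = 0.111
te_D = (4 + 4·9 + 26)/6 = 66/6 = 11; σ²_D = ((26−4)/6)² = 13.444
te_E = (3 + 4·5 + 13)/6 = 36/6 = 6; σ²_E = ((13−3)/6)² = 2.778
te_F = (12 + 4·13 + 14)/6 = 78/6 = 13; σ²_F = ((14−12)/6)² = 0.111
te_G = (8 + 4·10 + 12)/6 = 60/6 = 10; σ²_G = ((12−8)/6)² = 0.444
te_H = (2 + 4·3 + 16)/6 = 30/6 = 5; σ²_H = ((16−2)/6)² = 5.444
te_I = (4 + 4·9 + 14)/6 = 54/6 = 9; σ²_I = ((14−4)/6)² = 2.778
te_J = (7 + 4·12 + 23)/6 = 78/6 = 13; σ²_J = ((23−7)/6)² = 7.111

Forward pass:
ES_A = 0; EF_A = 14
ES_B = 0; EF_B = 12
ES_C = 0; EF_C = 9
ES_D = 12; EF_D = 12+11 = 23
ES_E = max(EF_B=12, EF_D=23) = 23; EF_E = 23+6 = 29
ES_F = 12; EF_F = 12+13 = 25
ES_G = 14; EF_G = 14+10 = 24
ES_H = max(EF_B=12, EF_D=23) = 23; EF_H = 23+5 = 28
ES_I = 25; EF_I = 25+9 = 34
ES_J = max(EF_A=14, EF_C=9, EF_E=29, EF_G=24, EF_H=28, EF_I=34) = 34; EF_J = 34+13 = 47
Expected project duration μ = 47 weeks. Critical path: B → F → I → J.

Variance along critical path = 5.444 + 0.111 + 2.778 + 7.111 = 15.444; σ = 3.930 weeks.
D = μ + z·σ = 47 + 1.645·3.930 = 53.5 weeks

53.5 weeks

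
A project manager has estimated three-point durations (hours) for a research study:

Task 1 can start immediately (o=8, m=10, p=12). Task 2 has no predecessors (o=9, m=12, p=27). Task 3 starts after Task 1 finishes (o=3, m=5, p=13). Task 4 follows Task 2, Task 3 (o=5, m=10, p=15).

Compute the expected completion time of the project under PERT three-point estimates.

te_Task 1 = (8 + 4·10 + 12)/6 = 60/6 = 10
te_Task 2 = (9 + 4·12 + 27)/6 = 84/6 = 14
te_Task 3 = (3 + 4·5 + 13)/6 = 36/6 = 6
te_Task 4 = (5 + 4·10 + 15)/6 = 60/6 = 10

Forward pass:
ES_Task 1 = 0; EF_Task 1 = 10
ES_Task 2 = 0; EF_Task 2 = 14
ES_Task 3 = 10; EF_Task 3 = 10+6 = 16
ES_Task 4 = max(EF_Task 2=14, EF_Task 3=16) = 16; EF_Task 4 = 16+10 = 26
Expected project duration μ = 26 hours. Critical path: Task 1 → Task 3 → Task 4.

26 hours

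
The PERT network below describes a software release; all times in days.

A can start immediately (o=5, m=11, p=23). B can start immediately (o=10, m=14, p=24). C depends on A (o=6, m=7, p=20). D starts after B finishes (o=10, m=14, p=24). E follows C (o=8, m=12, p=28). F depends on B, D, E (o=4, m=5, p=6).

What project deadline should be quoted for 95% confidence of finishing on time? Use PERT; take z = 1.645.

te_A = (5 + 4·11 + 23)/6 = 72/6 = 12; σ²_A = ((23−5)/6)² = 9.000
te_B = (10 + 4·14 + 24)/6 = 90/6 = 15; σ²_B = ((24−10)/6)² = 5.444
te_C = (6 + 4·7 + 20)/6 = 54/6 = 9; σ²_C = ((20−6)/6)² = 5.444
te_D = (10 + 4·14 + 24)/6 = 90/6 = 15; σ²_D = ((24−10)/6)² = 5.444
te_E = (8 + 4·12 + 28)/6 = 84/6 = 14; σ²_E = ((28−8)/6)² = 11.111
te_F = (4 + 4·5 + 6)/6 = 30/6 = 5; σ²_F = ((6−4)/6)² = 0.111

Forward pass:
ES_A = 0; EF_A = 12
ES_B = 0; EF_B = 15
ES_C = 12; EF_C = 12+9 = 21
ES_D = 15; EF_D = 15+15 = 30
ES_E = 21; EF_E = 21+14 = 35
ES_F = max(EF_B=15, EF_D=30, EF_E=35) = 35; EF_F = 35+5 = 40
Expected project duration μ = 40 days. Critical path: A → C → E → F.

Variance along critical path = 9.000 + 5.444 + 11.111 + 0.111 = 25.667; σ = 5.066 days.
D = μ + z·σ = 40 + 1.645·5.066 = 48.3 days

48.3 days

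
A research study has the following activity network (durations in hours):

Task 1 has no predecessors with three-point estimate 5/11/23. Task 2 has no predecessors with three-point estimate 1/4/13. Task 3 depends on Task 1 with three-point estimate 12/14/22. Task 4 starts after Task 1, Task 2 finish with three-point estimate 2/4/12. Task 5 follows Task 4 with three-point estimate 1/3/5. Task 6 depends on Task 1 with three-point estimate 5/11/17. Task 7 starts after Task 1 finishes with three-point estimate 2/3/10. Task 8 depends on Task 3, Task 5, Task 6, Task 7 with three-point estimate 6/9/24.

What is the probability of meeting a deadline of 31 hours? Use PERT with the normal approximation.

0.062

te_Task 1 = (5 + 4·11 + 23)/6 = 72/6 = 12; σ²_Task 1 = ((23−5)/6)² = 9.000
te_Task 2 = (1 + 4·4 + 13)/6 = 30/6 = 5; σ²_Task 2 = ((13−1)/6)² = 4.000
te_Task 3 = (12 + 4·14 + 22)/6 = 90/6 = 15; σ²_Task 3 = ((22−12)/6)² = 2.778
te_Task 4 = (2 + 4·4 + 12)/6 = 30/6 = 5; σ²_Task 4 = ((12−2)/6)² = 2.778
te_Task 5 = (1 + 4·3 + 5)/6 = 18/6 = 3; σ²_Task 5 = ((5−1)/6)² = 0.444
te_Task 6 = (5 + 4·11 + 17)/6 = 66/6 = 11; σ²_Task 6 = ((17−5)/6)² = 4.000
te_Task 7 = (2 + 4·3 + 10)/6 = 24/6 = 4; σ²_Task 7 = ((10−2)/6)² = 1.778
te_Task 8 = (6 + 4·9 + 24)/6 = 66/6 = 11; σ²_Task 8 = ((24−6)/6)² = 9.000

Forward pass:
ES_Task 1 = 0; EF_Task 1 = 12
ES_Task 2 = 0; EF_Task 2 = 5
ES_Task 3 = 12; EF_Task 3 = 12+15 = 27
ES_Task 4 = max(EF_Task 1=12, EF_Task 2=5) = 12; EF_Task 4 = 12+5 = 17
ES_Task 5 = 17; EF_Task 5 = 17+3 = 20
ES_Task 6 = 12; EF_Task 6 = 12+11 = 23
ES_Task 7 = 12; EF_Task 7 = 12+4 = 16
ES_Task 8 = max(EF_Task 3=27, EF_Task 5=20, EF_Task 6=23, EF_Task 7=16) = 27; EF_Task 8 = 27+11 = 38
Expected project duration μ = 38 hours. Critical path: Task 1 → Task 3 → Task 8.

Variance along critical path = 9.000 + 2.778 + 9.000 = 20.778; σ = √20.778 = 4.558 hours.
Z = (31 − 38) / 4.558 = -1.536
P(T ≤ 31) = Φ(-1.536) ≈ 0.062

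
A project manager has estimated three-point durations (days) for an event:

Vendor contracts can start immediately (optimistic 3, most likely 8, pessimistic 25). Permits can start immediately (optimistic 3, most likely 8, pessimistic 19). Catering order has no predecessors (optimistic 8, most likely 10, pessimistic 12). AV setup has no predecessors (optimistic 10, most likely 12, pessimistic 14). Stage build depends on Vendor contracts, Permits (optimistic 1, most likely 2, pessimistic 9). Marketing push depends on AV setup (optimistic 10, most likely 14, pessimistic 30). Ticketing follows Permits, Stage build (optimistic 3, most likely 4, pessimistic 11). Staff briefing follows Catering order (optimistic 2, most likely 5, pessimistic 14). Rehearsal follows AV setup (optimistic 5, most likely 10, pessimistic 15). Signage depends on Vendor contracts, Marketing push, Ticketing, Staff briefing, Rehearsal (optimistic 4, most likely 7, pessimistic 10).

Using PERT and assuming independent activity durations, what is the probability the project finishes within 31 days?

te_Vendor contracts = (3 + 4·8 + 25)/6 = 60/6 = 10; σ²_Vendor contracts = ((25−3)/6)² = 13.444
te_Permits = (3 + 4·8 + 19)/6 = 54/6 = 9; σ²_Permits = ((19−3)/6)² = 7.111
te_Catering order = (8 + 4·10 + 12)/6 = 60/6 = 10; σ²_Catering order = ((12−8)/6)² = 0.444
te_AV setup = (10 + 4·12 + 14)/6 = 72/6 = 12; σ²_AV setup = ((14−10)/6)² = 0.444
te_Stage build = (1 + 4·2 + 9)/6 = 18/6 = 3; σ²_Stage build = ((9−1)/6)² = 1.778
te_Marketing push = (10 + 4·14 + 30)/6 = 96/6 = 16; σ²_Marketing push = ((30−10)/6)² = 11.111
te_Ticketing = (3 + 4·4 + 11)/6 = 30/6 = 5; σ²_Ticketing = ((11−3)/6)² = 1.778
te_Staff briefing = (2 + 4·5 + 14)/6 = 36/6 = 6; σ²_Staff briefing = ((14−2)/6)² = 4.000
te_Rehearsal = (5 + 4·10 + 15)/6 = 60/6 = 10; σ²_Rehearsal = ((15−5)/6)² = 2.778
te_Signage = (4 + 4·7 + 10)/6 = 42/6 = 7; σ²_Signage = ((10−4)/6)² = 1.000

Forward pass:
ES_Vendor contracts = 0; EF_Vendor contracts = 10
ES_Permits = 0; EF_Permits = 9
ES_Catering order = 0; EF_Catering order = 10
ES_AV setup = 0; EF_AV setup = 12
ES_Stage build = max(EF_Vendor contracts=10, EF_Permits=9) = 10; EF_Stage build = 10+3 = 13
ES_Marketing push = 12; EF_Marketing push = 12+16 = 28
ES_Ticketing = max(EF_Permits=9, EF_Stage build=13) = 13; EF_Ticketing = 13+5 = 18
ES_Staff briefing = 10; EF_Staff briefing = 10+6 = 16
ES_Rehearsal = 12; EF_Rehearsal = 12+10 = 22
ES_Signage = max(EF_Vendor contracts=10, EF_Marketing push=28, EF_Ticketing=18, EF_Staff briefing=16, EF_Rehearsal=22) = 28; EF_Signage = 28+7 = 35
Expected project duration μ = 35 days. Critical path: AV setup → Marketing push → Signage.

Variance along critical path = 0.444 + 11.111 + 1.000 = 12.556; σ = √12.556 = 3.543 days.
Z = (31 − 35) / 3.543 = -1.129
P(T ≤ 31) = Φ(-1.129) ≈ 0.129

0.129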